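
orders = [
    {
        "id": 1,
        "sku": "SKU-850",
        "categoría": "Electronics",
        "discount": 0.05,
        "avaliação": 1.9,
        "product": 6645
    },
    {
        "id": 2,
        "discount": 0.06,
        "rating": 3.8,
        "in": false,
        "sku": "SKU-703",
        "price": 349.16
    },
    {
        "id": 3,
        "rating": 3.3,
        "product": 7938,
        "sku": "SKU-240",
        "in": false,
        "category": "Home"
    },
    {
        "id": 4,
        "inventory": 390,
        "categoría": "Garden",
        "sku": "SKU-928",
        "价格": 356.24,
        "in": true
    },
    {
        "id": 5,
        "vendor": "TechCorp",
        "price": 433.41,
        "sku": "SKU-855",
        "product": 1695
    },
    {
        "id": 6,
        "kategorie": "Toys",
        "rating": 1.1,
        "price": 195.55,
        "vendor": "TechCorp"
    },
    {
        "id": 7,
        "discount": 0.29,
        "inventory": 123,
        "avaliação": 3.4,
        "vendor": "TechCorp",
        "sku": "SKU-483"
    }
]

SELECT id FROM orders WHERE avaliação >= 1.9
[1, 7]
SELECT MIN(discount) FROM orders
0.05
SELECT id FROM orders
[1, 2, 3, 4, 5, 6, 7]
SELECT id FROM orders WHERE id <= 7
[1, 2, 3, 4, 5, 6, 7]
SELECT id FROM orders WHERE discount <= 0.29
[1, 2, 7]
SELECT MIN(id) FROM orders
1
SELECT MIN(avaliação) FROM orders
1.9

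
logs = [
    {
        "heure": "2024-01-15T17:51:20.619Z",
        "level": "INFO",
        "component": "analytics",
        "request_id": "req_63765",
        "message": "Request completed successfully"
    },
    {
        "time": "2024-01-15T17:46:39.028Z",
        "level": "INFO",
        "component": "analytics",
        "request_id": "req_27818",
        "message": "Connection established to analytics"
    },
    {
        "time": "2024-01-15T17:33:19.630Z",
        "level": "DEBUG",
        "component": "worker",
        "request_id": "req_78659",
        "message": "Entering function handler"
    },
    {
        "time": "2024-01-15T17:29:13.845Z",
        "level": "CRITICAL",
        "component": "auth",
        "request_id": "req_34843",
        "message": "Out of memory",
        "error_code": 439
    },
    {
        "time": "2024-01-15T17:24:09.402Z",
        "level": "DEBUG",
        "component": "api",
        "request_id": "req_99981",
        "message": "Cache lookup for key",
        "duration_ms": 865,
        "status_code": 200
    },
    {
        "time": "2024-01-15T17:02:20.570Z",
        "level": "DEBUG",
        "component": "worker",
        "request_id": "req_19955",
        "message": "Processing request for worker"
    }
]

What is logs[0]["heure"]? "2024-01-15T17:51:20.619Z"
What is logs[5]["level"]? "DEBUG"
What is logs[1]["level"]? "INFO"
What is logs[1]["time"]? "2024-01-15T17:46:39.028Z"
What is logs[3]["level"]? "CRITICAL"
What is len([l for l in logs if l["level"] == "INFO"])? 2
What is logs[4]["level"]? "DEBUG"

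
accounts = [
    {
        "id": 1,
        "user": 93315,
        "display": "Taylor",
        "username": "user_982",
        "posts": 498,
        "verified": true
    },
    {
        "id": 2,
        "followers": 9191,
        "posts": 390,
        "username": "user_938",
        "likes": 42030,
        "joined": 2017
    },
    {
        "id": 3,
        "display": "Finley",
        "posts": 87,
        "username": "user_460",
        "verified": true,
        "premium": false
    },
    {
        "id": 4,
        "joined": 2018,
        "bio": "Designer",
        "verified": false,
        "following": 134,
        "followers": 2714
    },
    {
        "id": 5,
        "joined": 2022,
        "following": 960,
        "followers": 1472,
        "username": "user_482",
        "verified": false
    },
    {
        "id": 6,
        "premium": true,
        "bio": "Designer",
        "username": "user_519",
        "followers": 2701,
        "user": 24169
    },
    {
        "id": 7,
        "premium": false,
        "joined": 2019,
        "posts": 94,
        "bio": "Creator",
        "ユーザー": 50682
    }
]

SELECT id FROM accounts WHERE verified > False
[1, 3]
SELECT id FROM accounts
[1, 2, 3, 4, 5, 6, 7]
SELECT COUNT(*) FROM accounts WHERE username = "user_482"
1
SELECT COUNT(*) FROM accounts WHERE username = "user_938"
1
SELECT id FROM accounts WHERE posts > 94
[1, 2]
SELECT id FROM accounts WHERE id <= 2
[1, 2]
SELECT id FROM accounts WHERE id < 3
[1, 2]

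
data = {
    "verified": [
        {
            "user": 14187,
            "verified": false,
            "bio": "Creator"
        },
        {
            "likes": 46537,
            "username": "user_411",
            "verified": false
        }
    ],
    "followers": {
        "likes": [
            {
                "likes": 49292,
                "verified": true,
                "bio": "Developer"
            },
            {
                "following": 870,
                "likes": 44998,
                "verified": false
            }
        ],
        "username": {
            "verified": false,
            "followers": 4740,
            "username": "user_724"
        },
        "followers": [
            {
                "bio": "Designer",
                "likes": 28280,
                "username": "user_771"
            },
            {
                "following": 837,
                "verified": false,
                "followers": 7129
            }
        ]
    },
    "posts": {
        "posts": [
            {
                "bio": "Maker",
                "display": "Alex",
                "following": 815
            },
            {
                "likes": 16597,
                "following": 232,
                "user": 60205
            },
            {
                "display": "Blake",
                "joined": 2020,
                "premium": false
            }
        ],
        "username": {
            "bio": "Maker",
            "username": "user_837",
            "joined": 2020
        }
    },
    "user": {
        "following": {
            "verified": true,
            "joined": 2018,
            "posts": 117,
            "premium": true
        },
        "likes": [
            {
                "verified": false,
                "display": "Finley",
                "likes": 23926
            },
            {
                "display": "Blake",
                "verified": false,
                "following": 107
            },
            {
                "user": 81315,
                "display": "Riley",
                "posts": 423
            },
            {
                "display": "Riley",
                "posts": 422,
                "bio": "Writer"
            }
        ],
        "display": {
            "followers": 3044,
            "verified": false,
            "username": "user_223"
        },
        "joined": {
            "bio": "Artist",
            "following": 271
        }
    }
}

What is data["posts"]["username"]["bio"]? "Maker"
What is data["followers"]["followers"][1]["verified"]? False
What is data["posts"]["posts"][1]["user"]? 60205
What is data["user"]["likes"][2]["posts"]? 423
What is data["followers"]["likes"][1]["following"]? 870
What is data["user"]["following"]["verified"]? True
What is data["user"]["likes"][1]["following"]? 107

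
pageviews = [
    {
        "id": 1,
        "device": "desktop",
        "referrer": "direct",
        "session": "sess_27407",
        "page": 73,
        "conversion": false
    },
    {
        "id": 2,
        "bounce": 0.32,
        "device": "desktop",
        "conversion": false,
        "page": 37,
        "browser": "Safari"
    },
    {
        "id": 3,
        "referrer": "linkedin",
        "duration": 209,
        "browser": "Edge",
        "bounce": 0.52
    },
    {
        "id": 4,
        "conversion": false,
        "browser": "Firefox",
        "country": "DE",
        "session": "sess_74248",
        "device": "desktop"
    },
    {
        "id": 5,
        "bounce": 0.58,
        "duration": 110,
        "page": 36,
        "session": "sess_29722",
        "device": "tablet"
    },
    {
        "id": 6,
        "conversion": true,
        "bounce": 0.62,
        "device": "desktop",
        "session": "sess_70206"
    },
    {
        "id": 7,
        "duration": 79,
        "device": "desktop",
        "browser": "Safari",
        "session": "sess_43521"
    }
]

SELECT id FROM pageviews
[1, 2, 3, 4, 5, 6, 7]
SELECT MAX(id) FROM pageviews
7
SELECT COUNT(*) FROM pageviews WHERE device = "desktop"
5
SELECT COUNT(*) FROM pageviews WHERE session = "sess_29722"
1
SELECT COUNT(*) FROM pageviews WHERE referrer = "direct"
1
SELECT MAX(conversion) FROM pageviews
True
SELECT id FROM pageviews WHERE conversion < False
[]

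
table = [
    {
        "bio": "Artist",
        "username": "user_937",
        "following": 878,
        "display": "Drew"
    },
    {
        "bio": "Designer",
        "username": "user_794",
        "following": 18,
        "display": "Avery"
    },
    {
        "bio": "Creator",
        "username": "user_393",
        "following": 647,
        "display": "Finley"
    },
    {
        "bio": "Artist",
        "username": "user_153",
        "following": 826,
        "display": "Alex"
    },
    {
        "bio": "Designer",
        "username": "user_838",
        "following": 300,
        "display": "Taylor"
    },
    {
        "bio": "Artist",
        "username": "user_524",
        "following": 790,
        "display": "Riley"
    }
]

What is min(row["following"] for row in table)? 18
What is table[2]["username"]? "user_393"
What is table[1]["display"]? "Avery"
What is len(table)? 6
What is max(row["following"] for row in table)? 878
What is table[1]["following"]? 18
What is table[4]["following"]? 300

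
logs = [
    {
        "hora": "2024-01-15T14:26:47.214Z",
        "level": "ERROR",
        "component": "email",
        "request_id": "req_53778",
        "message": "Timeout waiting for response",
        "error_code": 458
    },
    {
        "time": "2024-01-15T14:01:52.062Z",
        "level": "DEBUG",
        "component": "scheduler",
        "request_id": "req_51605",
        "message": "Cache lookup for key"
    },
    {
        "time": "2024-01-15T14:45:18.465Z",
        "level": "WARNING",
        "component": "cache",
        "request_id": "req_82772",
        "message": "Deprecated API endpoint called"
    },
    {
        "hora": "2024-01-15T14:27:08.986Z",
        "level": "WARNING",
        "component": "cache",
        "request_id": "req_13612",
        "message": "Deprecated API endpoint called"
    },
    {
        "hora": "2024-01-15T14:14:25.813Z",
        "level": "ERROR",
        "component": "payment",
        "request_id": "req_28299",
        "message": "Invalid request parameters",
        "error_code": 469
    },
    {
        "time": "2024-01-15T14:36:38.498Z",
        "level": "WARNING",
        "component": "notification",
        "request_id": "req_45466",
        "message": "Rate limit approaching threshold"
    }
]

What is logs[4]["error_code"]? 469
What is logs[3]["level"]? "WARNING"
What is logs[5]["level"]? "WARNING"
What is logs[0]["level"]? "ERROR"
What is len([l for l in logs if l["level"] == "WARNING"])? 3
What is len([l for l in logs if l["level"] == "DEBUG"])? 1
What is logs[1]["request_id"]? "req_51605"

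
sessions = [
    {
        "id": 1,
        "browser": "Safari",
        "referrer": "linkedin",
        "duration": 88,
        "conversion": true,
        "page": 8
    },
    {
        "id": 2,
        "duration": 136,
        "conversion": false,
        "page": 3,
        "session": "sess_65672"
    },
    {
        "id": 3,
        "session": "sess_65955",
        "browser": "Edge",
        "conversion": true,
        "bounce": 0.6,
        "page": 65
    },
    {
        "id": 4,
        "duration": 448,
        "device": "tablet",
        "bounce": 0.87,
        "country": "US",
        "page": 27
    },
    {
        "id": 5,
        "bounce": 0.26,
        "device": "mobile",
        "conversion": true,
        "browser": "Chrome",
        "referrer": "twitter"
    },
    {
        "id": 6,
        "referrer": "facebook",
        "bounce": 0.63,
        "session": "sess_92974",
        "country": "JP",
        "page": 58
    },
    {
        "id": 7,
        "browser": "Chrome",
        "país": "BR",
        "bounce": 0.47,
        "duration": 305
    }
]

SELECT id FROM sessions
[1, 2, 3, 4, 5, 6, 7]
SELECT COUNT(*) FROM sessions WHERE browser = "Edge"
1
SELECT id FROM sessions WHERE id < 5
[1, 2, 3, 4]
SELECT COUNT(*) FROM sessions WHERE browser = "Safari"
1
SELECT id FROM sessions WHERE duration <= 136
[1, 2]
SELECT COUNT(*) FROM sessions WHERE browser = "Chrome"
2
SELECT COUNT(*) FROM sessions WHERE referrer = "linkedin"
1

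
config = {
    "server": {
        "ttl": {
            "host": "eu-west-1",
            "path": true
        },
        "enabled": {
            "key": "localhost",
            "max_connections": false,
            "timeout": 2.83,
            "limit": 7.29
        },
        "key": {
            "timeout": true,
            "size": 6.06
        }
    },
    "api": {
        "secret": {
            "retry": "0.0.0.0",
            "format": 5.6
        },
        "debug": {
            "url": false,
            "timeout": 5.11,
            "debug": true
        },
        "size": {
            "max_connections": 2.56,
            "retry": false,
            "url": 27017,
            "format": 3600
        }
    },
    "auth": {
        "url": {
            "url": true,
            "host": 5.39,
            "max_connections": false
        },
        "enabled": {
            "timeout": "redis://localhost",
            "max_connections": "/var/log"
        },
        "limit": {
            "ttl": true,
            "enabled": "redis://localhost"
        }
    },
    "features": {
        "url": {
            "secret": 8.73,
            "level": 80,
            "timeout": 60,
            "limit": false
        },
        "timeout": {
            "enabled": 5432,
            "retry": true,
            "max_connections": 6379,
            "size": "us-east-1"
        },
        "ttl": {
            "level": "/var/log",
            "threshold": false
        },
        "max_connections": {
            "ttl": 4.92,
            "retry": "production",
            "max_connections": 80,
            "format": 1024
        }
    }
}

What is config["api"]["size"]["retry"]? False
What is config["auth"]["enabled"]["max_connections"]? "/var/log"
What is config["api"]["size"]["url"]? 27017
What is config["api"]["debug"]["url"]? False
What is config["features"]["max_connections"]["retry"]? "production"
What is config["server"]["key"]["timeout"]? True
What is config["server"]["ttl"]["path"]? True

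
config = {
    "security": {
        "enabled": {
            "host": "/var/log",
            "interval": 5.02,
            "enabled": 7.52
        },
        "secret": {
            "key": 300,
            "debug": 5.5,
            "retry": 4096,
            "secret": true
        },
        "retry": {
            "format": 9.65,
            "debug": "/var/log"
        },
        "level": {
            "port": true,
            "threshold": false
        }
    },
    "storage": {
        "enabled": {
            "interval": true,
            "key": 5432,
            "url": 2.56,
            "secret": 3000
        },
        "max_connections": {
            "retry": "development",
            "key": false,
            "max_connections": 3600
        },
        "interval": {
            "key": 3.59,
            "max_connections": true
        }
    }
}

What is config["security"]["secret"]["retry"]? 4096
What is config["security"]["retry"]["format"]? 9.65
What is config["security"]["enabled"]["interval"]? 5.02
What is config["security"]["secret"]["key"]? 300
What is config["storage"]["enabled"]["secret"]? 3000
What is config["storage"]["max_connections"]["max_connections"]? 3600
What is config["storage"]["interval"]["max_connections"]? True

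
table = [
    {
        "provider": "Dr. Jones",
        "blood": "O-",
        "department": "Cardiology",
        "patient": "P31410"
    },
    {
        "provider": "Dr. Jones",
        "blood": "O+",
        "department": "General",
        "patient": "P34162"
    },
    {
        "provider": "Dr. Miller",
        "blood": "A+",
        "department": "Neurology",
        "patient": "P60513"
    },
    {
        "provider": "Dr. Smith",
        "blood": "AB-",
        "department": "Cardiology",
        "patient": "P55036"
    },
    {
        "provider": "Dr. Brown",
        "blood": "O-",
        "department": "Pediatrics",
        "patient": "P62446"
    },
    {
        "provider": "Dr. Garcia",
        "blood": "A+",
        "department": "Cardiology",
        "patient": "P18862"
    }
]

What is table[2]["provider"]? "Dr. Miller"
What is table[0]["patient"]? "P31410"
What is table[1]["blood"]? "O+"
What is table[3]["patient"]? "P55036"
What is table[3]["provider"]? "Dr. Smith"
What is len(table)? 6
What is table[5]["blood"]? "A+"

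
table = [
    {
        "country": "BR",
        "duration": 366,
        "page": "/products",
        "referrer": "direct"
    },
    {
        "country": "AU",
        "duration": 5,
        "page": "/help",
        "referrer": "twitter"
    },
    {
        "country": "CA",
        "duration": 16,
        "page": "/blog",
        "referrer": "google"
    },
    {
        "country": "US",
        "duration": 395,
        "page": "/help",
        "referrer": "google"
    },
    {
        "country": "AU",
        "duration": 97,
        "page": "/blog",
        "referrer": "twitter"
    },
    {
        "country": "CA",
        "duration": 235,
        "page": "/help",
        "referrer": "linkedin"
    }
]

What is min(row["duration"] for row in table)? 5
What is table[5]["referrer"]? "linkedin"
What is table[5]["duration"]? 235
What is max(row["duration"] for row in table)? 395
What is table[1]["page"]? "/help"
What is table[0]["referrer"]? "direct"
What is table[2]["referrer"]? "google"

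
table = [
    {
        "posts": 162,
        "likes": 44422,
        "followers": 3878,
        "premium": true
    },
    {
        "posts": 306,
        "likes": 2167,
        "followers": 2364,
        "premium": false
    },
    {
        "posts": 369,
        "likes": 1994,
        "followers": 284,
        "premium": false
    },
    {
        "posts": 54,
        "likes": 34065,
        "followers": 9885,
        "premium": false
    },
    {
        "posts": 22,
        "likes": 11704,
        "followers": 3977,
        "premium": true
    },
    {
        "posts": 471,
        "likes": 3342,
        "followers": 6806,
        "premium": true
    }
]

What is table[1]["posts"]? 306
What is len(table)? 6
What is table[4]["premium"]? True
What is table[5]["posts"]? 471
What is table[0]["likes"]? 44422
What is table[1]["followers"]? 2364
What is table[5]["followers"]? 6806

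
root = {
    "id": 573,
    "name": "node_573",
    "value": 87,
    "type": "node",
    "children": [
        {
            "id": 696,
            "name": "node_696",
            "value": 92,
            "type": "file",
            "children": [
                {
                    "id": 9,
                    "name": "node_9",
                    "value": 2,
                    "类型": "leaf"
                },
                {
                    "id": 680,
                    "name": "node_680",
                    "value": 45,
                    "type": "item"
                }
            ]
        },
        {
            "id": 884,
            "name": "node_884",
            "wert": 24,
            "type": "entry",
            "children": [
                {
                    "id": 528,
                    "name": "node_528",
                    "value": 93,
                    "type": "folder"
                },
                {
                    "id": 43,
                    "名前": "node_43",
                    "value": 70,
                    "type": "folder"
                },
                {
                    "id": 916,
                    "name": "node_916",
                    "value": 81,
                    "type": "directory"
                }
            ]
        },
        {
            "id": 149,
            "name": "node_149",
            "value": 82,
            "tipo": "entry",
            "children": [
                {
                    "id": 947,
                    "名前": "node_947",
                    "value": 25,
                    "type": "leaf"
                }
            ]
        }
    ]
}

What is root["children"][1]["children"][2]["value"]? 81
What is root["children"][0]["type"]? "file"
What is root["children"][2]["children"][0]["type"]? "leaf"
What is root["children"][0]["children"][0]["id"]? 9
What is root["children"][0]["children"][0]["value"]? 2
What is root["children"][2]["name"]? "node_149"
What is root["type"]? "node"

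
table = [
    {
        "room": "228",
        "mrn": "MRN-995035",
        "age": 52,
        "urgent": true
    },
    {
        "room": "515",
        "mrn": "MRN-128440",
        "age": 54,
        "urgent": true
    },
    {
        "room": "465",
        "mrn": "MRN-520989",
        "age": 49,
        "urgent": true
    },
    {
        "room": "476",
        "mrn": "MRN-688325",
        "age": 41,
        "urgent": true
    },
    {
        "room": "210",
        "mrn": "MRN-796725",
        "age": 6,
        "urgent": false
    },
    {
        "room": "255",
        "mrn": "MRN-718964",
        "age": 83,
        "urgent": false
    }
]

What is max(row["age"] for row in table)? 83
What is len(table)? 6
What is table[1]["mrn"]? "MRN-128440"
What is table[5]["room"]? "255"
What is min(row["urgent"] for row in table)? False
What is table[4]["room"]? "210"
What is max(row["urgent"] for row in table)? True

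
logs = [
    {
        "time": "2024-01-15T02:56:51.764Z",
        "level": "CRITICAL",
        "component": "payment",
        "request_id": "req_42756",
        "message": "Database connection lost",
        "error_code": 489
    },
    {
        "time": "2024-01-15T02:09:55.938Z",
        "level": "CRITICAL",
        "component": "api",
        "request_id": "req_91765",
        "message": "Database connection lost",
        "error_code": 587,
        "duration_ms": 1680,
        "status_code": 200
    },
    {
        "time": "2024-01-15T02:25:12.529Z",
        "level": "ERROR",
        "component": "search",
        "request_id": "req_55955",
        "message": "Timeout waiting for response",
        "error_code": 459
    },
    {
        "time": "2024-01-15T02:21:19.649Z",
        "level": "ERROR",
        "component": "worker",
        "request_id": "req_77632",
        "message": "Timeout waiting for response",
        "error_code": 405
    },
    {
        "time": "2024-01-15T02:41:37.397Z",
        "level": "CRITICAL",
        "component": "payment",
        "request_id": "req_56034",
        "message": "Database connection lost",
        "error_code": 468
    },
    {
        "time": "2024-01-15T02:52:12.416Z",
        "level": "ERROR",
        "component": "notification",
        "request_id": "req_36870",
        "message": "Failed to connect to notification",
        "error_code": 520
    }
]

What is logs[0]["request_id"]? "req_42756"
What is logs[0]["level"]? "CRITICAL"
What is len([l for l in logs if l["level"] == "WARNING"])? 0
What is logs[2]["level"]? "ERROR"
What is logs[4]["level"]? "CRITICAL"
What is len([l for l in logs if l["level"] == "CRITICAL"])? 3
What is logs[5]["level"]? "ERROR"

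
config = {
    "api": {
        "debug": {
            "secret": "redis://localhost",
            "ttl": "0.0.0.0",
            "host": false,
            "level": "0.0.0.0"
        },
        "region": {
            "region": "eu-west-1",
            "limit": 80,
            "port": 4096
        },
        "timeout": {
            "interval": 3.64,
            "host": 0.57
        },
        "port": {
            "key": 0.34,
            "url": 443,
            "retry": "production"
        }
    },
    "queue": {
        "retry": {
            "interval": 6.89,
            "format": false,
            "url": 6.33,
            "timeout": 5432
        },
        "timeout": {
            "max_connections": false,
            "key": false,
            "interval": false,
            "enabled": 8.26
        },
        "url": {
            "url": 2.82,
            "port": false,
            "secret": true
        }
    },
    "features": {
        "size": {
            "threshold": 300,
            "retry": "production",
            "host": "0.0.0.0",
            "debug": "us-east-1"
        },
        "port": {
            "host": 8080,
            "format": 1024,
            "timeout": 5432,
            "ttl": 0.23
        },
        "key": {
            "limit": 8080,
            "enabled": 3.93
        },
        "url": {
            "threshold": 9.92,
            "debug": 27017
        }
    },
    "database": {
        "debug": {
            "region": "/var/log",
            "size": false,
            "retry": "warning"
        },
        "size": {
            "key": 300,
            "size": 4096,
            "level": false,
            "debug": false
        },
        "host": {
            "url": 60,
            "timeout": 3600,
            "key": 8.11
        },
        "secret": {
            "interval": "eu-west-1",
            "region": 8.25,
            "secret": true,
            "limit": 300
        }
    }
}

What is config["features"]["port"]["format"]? 1024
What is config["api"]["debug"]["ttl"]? "0.0.0.0"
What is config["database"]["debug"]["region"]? "/var/log"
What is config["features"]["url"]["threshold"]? 9.92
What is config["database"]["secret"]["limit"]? 300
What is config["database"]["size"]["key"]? 300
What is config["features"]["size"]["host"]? "0.0.0.0"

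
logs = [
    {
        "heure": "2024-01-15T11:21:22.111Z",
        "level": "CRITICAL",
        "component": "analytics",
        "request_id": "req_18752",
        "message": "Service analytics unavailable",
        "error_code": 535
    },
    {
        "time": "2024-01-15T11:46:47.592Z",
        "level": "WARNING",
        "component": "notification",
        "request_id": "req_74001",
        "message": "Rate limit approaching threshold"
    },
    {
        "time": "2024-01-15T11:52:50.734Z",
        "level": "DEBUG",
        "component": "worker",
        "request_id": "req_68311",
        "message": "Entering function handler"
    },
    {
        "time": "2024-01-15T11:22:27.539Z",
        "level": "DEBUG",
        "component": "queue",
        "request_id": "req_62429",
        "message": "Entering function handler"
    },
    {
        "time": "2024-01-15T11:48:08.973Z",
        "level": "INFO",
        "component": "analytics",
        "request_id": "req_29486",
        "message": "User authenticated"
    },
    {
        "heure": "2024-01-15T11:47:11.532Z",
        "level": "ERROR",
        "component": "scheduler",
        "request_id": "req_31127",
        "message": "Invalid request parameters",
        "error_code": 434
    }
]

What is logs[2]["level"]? "DEBUG"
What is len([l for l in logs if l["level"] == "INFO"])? 1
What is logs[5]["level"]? "ERROR"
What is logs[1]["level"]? "WARNING"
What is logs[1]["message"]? "Rate limit approaching threshold"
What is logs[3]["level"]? "DEBUG"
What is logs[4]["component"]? "analytics"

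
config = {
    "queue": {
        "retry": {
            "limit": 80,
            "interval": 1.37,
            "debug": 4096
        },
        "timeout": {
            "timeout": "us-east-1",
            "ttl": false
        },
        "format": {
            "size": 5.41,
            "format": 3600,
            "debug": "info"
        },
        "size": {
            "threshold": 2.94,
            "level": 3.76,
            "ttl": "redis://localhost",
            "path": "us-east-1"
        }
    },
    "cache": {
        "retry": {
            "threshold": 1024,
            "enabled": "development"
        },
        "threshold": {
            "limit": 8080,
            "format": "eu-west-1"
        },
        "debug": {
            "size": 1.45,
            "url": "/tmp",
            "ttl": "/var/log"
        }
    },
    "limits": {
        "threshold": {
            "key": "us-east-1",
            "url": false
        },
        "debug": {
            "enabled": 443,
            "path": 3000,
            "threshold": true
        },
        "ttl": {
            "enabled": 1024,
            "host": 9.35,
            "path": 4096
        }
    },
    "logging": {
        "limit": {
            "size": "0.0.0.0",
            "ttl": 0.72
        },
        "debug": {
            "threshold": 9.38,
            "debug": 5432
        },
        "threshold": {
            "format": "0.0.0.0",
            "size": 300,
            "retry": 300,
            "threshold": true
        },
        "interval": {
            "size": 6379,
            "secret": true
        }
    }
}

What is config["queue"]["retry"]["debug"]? 4096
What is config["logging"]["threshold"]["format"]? "0.0.0.0"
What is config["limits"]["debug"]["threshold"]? True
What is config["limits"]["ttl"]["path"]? 4096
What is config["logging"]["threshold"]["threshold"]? True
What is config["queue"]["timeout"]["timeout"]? "us-east-1"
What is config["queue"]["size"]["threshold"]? 2.94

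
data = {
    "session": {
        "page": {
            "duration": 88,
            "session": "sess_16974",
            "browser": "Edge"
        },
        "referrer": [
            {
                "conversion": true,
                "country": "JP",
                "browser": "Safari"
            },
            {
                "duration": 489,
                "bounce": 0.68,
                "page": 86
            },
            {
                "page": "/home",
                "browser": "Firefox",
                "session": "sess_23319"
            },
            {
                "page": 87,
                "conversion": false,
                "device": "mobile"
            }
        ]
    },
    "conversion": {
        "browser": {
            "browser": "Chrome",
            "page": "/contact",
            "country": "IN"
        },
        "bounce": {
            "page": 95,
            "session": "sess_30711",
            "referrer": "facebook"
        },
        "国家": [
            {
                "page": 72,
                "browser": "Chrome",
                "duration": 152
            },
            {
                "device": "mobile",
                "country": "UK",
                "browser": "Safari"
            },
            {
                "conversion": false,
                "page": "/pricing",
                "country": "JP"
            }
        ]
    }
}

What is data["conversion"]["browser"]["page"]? "/contact"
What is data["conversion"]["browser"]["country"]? "IN"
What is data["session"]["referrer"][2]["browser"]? "Firefox"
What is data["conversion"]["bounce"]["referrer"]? "facebook"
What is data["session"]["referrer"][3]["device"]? "mobile"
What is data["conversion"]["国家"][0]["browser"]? "Chrome"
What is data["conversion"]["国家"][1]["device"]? "mobile"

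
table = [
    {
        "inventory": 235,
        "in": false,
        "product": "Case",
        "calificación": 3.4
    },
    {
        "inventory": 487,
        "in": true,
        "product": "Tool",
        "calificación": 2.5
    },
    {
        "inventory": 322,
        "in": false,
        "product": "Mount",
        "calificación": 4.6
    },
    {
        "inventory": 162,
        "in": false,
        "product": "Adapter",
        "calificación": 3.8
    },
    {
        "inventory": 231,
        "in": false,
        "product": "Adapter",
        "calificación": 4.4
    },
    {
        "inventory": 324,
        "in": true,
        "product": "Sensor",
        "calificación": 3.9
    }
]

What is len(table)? 6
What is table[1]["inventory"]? 487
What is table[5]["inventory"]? 324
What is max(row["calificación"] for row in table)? 4.6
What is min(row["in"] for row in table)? False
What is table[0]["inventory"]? 235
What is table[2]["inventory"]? 322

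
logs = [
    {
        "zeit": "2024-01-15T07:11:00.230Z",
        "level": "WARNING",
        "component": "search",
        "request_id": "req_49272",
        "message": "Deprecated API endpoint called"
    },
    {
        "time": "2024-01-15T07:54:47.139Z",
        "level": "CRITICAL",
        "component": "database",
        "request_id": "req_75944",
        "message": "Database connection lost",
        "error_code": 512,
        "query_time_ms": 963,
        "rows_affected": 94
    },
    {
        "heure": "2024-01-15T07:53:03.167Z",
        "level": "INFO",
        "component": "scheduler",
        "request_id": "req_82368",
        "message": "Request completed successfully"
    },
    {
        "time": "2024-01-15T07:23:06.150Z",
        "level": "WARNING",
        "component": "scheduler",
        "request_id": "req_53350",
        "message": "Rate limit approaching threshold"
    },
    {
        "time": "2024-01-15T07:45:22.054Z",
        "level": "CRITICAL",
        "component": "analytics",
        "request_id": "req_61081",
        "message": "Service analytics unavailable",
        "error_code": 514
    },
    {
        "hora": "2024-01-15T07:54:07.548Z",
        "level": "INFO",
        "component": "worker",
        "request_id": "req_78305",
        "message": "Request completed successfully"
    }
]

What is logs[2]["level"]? "INFO"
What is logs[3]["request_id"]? "req_53350"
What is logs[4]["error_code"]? 514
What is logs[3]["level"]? "WARNING"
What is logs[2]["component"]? "scheduler"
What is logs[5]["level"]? "INFO"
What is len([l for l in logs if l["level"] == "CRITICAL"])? 2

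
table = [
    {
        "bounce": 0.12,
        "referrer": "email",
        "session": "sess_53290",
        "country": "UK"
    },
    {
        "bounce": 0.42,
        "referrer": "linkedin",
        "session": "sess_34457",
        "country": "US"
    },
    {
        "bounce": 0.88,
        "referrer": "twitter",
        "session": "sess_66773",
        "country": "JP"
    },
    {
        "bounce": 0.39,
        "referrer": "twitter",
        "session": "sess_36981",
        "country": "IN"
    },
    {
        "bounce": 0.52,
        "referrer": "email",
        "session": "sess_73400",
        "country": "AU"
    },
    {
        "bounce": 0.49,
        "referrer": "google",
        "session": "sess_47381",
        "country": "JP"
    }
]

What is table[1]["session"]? "sess_34457"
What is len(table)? 6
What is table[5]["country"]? "JP"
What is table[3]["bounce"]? 0.39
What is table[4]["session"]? "sess_73400"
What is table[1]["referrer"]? "linkedin"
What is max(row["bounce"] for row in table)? 0.88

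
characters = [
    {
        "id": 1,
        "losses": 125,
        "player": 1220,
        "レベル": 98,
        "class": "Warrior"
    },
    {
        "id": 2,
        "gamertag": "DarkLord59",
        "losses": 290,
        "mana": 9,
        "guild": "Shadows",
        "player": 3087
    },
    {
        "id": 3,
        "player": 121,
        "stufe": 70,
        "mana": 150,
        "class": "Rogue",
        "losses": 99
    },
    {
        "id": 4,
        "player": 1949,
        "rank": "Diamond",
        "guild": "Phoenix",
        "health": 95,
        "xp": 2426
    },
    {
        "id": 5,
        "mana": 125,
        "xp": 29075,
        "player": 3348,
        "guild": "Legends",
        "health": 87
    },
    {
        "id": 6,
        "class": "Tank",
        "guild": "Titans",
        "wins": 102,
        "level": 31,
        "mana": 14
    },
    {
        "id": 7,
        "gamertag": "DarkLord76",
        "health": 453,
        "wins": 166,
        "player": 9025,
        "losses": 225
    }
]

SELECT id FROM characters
[1, 2, 3, 4, 5, 6, 7]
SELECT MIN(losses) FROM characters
99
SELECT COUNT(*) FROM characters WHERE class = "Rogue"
1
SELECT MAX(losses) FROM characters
290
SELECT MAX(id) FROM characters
7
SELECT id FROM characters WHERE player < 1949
[1, 3]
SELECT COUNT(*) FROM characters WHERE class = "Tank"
1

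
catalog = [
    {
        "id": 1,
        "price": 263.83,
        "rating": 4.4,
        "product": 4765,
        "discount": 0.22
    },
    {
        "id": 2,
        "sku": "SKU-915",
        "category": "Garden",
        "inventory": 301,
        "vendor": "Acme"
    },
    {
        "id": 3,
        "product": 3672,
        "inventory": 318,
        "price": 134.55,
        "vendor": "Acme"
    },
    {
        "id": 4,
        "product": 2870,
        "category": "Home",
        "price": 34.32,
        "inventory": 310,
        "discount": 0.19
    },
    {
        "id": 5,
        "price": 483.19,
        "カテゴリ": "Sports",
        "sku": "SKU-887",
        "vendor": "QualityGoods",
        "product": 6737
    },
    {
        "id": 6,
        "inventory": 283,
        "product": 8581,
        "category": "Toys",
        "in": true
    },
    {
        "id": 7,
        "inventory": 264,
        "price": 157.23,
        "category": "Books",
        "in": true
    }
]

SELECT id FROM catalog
[1, 2, 3, 4, 5, 6, 7]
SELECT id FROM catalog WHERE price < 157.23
[3, 4]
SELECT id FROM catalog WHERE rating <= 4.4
[1]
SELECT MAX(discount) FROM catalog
0.22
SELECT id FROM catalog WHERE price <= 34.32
[4]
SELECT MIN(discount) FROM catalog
0.19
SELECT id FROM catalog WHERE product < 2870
[]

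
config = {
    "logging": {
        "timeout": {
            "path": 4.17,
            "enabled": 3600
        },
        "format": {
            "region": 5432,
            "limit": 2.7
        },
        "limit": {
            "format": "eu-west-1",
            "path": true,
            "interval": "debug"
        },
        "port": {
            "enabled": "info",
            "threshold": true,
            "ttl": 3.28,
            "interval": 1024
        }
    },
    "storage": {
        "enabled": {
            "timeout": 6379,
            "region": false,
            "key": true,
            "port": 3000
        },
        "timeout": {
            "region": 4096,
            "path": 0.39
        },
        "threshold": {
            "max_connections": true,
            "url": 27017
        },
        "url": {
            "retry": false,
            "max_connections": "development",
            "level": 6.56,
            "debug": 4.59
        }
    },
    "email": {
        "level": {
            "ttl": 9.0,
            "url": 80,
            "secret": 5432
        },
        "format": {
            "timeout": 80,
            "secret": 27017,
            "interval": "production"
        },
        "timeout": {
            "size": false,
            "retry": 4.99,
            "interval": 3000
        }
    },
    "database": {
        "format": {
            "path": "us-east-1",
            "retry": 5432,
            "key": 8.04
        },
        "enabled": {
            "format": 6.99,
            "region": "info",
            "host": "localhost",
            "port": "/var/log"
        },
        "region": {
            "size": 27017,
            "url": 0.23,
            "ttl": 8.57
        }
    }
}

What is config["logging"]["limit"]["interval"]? "debug"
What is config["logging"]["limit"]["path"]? True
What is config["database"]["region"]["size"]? 27017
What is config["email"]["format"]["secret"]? 27017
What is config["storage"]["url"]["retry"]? False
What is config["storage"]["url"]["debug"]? 4.59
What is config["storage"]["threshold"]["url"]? 27017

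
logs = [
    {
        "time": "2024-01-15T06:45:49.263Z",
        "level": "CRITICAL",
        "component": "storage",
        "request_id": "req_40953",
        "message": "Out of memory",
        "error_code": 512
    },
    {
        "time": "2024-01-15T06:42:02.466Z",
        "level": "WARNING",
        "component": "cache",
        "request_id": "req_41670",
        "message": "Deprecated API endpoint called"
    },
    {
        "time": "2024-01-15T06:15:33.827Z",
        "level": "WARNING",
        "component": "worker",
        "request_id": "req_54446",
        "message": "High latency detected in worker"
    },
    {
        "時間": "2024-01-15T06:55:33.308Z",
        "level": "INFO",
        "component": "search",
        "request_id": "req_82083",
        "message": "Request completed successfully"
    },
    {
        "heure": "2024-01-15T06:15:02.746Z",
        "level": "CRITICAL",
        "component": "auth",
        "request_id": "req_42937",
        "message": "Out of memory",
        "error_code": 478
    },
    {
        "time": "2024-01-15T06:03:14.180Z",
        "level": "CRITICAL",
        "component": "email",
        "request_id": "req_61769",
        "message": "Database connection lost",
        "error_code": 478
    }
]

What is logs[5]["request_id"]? "req_61769"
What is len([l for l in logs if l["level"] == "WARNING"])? 2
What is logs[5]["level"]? "CRITICAL"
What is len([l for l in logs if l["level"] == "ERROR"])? 0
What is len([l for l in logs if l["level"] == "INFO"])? 1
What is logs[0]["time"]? "2024-01-15T06:45:49.263Z"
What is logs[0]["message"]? "Out of memory"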